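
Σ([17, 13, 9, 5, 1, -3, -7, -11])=24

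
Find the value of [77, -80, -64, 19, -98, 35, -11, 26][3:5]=[19, -98]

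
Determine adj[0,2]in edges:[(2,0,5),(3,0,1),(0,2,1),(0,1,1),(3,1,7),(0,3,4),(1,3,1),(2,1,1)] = 1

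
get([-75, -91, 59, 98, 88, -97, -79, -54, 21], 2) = 59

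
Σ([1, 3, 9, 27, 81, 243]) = 364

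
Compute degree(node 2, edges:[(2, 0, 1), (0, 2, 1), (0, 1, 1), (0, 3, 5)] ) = 2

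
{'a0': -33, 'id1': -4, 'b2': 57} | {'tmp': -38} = {'a0': -33, 'id1': -4, 'b2': 57, 'tmp': -38}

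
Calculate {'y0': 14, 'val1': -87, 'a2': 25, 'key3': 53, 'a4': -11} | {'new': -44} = {'y0': 14, 'val1': -87, 'a2': 25, 'key3': 53, 'a4': -11, 'new': -44}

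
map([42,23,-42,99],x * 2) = [84, 46, -84, 198]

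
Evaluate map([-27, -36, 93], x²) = [729, 1296, 8649]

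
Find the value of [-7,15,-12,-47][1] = 15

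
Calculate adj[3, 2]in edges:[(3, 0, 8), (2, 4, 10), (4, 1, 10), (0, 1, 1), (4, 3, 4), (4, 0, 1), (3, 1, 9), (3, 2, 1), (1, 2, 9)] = 1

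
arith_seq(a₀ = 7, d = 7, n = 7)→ a_0 = 7 + 0*7 = 7
a_1 = 7 + 1*7 = 14
a_2 = 7 + 2*7 = 21
...
= [7, 14, 21, 28, 35, 42, 49]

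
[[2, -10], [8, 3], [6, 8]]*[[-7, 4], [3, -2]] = [[-44, 28], [-47, 26], [-18, 8]]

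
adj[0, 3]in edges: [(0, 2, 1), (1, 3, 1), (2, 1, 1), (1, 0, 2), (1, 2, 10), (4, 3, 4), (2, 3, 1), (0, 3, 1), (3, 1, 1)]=1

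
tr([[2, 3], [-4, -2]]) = 0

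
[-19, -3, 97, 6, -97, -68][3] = 6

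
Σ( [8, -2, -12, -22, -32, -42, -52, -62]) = -216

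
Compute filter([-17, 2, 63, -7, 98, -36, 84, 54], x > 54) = [63, 98, 84]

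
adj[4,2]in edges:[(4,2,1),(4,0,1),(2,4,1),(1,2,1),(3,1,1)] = 1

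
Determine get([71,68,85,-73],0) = 71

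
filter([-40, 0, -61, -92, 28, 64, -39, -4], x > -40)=[0, 28, 64, -39, -4]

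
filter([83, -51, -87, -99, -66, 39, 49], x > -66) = keep x where x > -66: 83✓, -51✓, -87✗, -99✗, -66✗, 39✓, 49✓
= [83, -51, 39, 49]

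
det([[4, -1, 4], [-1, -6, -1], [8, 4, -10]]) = (1)*(4)*det([[-6, -1], [4, -10]]) + (-1)*(-1)*det([[-1, -1], [8, -10]]) + (1)*(4)*det([[-1, -6], [8, 4]])
= 256 + 18 + 176
= 450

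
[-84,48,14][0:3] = [-84, 48, 14]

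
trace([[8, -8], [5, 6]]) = 14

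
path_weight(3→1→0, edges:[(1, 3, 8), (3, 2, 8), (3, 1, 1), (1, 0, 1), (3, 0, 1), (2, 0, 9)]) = 2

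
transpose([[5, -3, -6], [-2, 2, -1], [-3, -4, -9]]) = [[5, -2, -3], [-3, 2, -4], [-6, -1, -9]]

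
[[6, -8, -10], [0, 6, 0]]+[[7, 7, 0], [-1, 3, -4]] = [[13, -1, -10], [-1, 9, -4]]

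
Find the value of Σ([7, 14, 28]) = 49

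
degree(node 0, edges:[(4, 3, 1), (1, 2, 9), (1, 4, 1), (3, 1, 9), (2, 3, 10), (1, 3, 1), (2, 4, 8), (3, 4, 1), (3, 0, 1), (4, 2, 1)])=incident: (3,0)
= 1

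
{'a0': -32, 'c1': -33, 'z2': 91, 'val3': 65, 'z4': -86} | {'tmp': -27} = {'a0': -32, 'c1': -33, 'z2': 91, 'val3': 65, 'z4': -86, 'tmp': -27}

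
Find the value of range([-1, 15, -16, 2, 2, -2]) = 31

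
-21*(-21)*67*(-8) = -236376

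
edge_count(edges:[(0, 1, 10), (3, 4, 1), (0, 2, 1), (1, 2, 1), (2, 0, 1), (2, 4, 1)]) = 6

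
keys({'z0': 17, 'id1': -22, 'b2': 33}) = ['z0', 'id1', 'b2']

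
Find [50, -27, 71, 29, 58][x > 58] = [71]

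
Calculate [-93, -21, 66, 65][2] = 66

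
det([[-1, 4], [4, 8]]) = -24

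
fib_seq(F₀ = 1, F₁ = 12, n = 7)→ F_2 = F_1 + F_0 = 13
F_3 = F_2 + F_1 = 25
F_4 = F_3 + F_2 = 38
...
= [1, 12, 13, 25, 38, 63, 101]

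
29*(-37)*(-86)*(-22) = -2030116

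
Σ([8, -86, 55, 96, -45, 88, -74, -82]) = -40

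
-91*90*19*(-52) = 8091720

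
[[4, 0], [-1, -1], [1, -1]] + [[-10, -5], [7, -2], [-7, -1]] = [[-6, -5], [6, -3], [-6, -2]]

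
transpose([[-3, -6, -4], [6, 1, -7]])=[[-3, 6], [-6, 1], [-4, -7]]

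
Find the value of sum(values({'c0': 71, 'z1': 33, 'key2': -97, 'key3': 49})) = 71 + 33 + (-97) + 49
= 56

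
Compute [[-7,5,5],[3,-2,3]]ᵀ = [[-7, 3], [5, -2], [5, 3]]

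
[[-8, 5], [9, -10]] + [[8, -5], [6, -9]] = [[0, 0], [15, -19]]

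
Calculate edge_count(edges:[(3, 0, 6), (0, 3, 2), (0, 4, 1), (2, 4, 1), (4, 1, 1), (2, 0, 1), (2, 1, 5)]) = 7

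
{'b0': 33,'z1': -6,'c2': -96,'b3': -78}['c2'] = -96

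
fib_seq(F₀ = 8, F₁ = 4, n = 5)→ [8, 4, 12, 16, 28]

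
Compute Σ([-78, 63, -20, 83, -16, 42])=74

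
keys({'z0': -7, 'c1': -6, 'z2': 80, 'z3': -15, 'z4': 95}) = ['z0', 'c1', 'z2', 'z3', 'z4']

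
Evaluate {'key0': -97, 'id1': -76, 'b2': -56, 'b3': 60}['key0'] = -97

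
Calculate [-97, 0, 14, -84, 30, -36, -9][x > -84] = [0, 14, 30, -36, -9]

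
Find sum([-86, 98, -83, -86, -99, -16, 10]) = -262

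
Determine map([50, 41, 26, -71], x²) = (50)²=2500, (41)²=1681, (26)²=676, (-71)²=5041
= [2500, 1681, 676, 5041]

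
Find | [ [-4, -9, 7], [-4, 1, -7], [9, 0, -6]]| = 744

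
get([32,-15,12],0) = 32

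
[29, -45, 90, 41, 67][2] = 90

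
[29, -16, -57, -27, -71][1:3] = [-16, -57]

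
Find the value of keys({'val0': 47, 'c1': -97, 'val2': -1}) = ['val0', 'c1', 'val2']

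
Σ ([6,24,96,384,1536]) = 2046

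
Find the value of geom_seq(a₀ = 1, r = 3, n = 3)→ a_0 = 1*3^0 = 1
a_1 = 1*3^1 = 3
a_2 = 1*3^2 = 9
= [1, 3, 9]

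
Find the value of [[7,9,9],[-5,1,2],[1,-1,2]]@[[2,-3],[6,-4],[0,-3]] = C[0][0] = (7)*(2) + (9)*(6) + (9)*(0) = 68
C[0][1] = (7)*(-3) + (9)*(-4) + (9)*(-3) = -84
C[1][0] = (-5)*(2) + (1)*(6) + (2)*(0) = -4
C[1][1] = (-5)*(-3) + (1)*(-4) + (2)*(-3) = 5
C[2][0] = (1)*(2) + (-1)*(6) + (2)*(0) = -4
C[2][1] = (1)*(-3) + (-1)*(-4) + (2)*(-3) = -5
= [[68, -84], [-4, 5], [-4, -5]]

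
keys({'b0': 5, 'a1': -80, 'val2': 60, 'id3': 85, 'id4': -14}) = ['b0', 'a1', 'val2', 'id3', 'id4']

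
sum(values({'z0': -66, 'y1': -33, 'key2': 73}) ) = (-66) + (-33) + 73
= -26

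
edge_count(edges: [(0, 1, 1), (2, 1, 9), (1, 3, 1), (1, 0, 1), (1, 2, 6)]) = 5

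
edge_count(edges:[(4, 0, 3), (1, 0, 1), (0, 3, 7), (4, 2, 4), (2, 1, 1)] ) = 5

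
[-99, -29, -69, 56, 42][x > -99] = keep x where x > -99: -99✗, -29✓, -69✓, 56✓, 42✓
= [-29, -69, 56, 42]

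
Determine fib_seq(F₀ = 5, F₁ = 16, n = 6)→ [5, 16, 21, 37, 58, 95]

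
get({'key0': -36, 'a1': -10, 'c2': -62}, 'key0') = -36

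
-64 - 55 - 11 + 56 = -74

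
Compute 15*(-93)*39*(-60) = 3264300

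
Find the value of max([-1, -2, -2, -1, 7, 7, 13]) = 13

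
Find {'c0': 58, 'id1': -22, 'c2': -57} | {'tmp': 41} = {'c0': 58, 'id1': -22, 'c2': -57, 'tmp': 41}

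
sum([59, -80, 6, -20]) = 59 + (-80) + 6 + (-20)
= -35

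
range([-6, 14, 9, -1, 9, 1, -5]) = 20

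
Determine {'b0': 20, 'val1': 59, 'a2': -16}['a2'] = -16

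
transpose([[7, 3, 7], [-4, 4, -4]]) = [[7, -4], [3, 4], [7, -4]]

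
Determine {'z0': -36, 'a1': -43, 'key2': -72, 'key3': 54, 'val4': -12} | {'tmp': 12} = {'z0': -36, 'a1': -43, 'key2': -72, 'key3': 54, 'val4': -12, 'tmp': 12}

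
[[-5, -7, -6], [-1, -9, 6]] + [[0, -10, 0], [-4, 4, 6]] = [[-5, -17, -6], [-5, -5, 12]]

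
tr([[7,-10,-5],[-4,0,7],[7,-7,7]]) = diagonal: 7 + 0 + 7
= 14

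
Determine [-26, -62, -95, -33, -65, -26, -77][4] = -65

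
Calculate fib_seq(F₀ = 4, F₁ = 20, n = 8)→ F_2 = F_1 + F_0 = 24
F_3 = F_2 + F_1 = 44
F_4 = F_3 + F_2 = 68
...
= [4, 20, 24, 44, 68, 112, 180, 292]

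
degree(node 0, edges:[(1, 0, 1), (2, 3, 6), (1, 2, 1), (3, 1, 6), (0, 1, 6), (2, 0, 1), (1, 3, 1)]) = 3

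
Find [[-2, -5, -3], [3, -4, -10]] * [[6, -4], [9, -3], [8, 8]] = C[0][0] = (-2)*(6) + (-5)*(9) + (-3)*(8) = -81
C[0][1] = (-2)*(-4) + (-5)*(-3) + (-3)*(8) = -1
C[1][0] = (3)*(6) + (-4)*(9) + (-10)*(8) = -98
C[1][1] = (3)*(-4) + (-4)*(-3) + (-10)*(8) = -80
= [[-81, -1], [-98, -80]]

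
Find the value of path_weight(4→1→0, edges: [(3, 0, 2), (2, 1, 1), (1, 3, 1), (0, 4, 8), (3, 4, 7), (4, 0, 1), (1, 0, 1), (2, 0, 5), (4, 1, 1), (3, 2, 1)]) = w(4→1)=1 + w(1→0)=1
= 2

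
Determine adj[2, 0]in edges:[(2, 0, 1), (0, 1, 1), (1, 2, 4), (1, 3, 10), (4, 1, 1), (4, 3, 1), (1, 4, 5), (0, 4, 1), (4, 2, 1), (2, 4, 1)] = 1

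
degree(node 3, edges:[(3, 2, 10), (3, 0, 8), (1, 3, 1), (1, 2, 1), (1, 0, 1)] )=incident: (3,2), (3,0), (1,3)
= 3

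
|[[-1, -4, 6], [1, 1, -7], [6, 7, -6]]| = 107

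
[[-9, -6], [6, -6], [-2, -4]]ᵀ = [[-9, 6, -2], [-6, -6, -4]]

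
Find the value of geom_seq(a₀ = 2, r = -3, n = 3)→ [2, -6, 18]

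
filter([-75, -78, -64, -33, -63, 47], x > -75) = [-64, -33, -63, 47]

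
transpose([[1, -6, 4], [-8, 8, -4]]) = [[1, -8], [-6, 8], [4, -4]]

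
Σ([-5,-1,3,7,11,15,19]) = (-5) + (-1) + 3 + 7 + 11 + 15 + 19
= 49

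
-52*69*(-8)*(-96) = -2755584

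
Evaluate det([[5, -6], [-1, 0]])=(5)*(0) - (-6)*(-1)
= -6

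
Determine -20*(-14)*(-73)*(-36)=735840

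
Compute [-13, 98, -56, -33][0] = -13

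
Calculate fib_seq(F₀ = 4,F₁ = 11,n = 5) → F_2 = F_1 + F_0 = 15
F_3 = F_2 + F_1 = 26
F_4 = F_3 + F_2 = 41
= [4, 11, 15, 26, 41]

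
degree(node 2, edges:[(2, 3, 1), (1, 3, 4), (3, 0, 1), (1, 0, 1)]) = 1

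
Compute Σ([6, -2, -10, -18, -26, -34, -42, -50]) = 6 + (-2) + (-10) + (-18) + (-26) + (-34) + (-42) + (-50)
= -176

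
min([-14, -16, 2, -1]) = -16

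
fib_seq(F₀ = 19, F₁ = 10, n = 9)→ [19, 10, 29, 39, 68, 107, 175, 282, 457]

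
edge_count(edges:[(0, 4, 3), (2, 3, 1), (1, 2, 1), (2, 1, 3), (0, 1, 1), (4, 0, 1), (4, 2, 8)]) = 7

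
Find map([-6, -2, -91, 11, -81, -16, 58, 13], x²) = (-6)²=36, (-2)²=4, (-91)²=8281, (11)²=121, (-81)²=6561, (-16)²=256, (58)²=3364, (13)²=169
= [36, 4, 8281, 121, 6561, 256, 3364, 169]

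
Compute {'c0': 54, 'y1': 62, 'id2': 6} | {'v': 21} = {'c0': 54, 'y1': 62, 'id2': 6, 'v': 21}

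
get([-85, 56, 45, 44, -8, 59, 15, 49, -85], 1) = 56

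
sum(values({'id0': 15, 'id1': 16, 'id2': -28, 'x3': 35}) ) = 38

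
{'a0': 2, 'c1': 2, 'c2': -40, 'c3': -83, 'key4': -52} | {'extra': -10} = {'a0': 2, 'c1': 2, 'c2': -40, 'c3': -83, 'key4': -52, 'extra': -10}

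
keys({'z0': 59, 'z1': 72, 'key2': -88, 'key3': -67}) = ['z0', 'z1', 'key2', 'key3']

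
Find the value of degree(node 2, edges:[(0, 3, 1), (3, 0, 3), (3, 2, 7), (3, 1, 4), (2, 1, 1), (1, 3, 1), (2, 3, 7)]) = 3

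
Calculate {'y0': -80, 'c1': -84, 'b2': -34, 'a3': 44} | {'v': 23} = {'y0': -80, 'c1': -84, 'b2': -34, 'a3': 44, 'v': 23}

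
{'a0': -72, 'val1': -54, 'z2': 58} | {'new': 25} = {'a0': -72, 'val1': -54, 'z2': 58, 'new': 25}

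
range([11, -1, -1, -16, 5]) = 27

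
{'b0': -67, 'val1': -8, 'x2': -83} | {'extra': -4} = {'b0': -67, 'val1': -8, 'x2': -83, 'extra': -4}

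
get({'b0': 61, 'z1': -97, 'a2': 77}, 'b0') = 61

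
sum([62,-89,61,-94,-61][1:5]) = -183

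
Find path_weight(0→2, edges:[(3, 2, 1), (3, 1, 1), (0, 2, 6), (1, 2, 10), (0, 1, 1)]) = 6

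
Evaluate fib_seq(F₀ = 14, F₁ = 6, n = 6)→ F_2 = F_1 + F_0 = 20
F_3 = F_2 + F_1 = 26
F_4 = F_3 + F_2 = 46
...
= [14, 6, 20, 26, 46, 72]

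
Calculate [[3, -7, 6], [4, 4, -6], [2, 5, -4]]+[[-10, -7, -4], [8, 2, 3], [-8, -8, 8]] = [[-7, -14, 2], [12, 6, -3], [-6, -3, 4]]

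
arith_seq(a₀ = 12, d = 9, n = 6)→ [12, 21, 30, 39, 48, 57]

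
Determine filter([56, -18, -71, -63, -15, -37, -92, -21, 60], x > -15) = keep x where x > -15: 56✓, -18✗, -71✗, -63✗, -15✗, -37✗, -92✗, -21✗, 60✓
= [56, 60]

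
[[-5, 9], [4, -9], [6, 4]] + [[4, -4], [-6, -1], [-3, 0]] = [[-1, 5], [-2, -10], [3, 4]]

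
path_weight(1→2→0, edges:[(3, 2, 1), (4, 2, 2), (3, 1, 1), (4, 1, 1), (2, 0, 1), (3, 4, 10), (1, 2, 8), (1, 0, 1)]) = w(1→2)=8 + w(2→0)=1
= 9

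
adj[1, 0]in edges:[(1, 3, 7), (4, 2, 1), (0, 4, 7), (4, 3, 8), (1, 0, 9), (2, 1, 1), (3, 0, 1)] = 9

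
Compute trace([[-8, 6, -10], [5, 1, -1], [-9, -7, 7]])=0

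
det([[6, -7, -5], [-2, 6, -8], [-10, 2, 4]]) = -656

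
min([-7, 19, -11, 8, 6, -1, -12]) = -12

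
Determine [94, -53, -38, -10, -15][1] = -53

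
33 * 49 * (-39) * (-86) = 5423418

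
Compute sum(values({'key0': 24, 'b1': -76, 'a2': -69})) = 24 + (-76) + (-69)
= -121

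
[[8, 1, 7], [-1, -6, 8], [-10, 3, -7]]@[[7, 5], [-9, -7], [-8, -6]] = [[-9, -9], [-17, -11], [-41, -29]]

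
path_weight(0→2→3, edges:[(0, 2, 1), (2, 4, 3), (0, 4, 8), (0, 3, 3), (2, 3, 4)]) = 5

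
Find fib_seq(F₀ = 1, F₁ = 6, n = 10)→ F_2 = F_1 + F_0 = 7
F_3 = F_2 + F_1 = 13
F_4 = F_3 + F_2 = 20
...
= [1, 6, 7, 13, 20, 33, 53, 86, 139, 225]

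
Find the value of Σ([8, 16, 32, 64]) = 8 + 16 + 32 + 64
= 120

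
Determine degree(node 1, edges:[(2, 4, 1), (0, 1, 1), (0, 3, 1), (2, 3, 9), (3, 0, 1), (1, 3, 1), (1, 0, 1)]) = 3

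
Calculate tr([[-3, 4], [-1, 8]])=5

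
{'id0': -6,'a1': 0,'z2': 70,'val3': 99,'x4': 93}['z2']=70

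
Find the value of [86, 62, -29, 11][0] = 86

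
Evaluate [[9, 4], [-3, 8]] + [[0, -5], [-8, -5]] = [[9, -1], [-11, 3]]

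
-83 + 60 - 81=-104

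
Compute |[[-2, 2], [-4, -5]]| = 18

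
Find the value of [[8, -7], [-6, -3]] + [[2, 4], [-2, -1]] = [[10, -3], [-8, -4]]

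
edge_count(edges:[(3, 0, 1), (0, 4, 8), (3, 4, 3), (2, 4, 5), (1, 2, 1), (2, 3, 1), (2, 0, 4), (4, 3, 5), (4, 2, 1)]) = 9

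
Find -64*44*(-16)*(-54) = -2433024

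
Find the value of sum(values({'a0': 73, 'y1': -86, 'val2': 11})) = -2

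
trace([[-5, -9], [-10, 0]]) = diagonal: (-5) + 0
= -5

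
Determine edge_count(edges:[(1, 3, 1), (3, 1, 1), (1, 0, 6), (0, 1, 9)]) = 4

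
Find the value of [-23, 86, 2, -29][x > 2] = [86]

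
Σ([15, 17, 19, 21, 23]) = 15 + 17 + 19 + 21 + 23
= 95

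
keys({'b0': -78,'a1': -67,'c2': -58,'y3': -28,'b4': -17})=['b0', 'a1', 'c2', 'y3', 'b4']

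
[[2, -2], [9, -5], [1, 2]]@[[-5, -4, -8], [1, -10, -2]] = C[0][0] = (2)*(-5) + (-2)*(1) = -12
C[0][1] = (2)*(-4) + (-2)*(-10) = 12
C[0][2] = (2)*(-8) + (-2)*(-2) = -12
C[1][0] = (9)*(-5) + (-5)*(1) = -50
C[1][1] = (9)*(-4) + (-5)*(-10) = 14
C[1][2] = (9)*(-8) + (-5)*(-2) = -62
... (3 more cells)
= [[-12, 12, -12], [-50, 14, -62], [-3, -24, -12]]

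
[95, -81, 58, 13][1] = -81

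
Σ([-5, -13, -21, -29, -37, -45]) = (-5) + (-13) + (-21) + (-29) + (-37) + (-45)
= -150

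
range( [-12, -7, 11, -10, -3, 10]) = 23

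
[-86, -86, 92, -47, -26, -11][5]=-11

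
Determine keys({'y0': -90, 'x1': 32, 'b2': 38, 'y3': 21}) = ['y0', 'x1', 'b2', 'y3']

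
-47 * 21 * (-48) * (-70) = -3316320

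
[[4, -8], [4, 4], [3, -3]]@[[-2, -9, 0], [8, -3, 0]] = [[-72, -12, 0], [24, -48, 0], [-30, -18, 0]]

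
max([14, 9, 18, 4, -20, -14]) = 18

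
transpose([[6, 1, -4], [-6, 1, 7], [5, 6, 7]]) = [[6, -6, 5], [1, 1, 6], [-4, 7, 7]]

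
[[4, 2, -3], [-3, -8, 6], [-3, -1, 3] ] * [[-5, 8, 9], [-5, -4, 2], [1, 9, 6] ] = C[0][0] = (4)*(-5) + (2)*(-5) + (-3)*(1) = -33
C[0][1] = (4)*(8) + (2)*(-4) + (-3)*(9) = -3
C[0][2] = (4)*(9) + (2)*(2) + (-3)*(6) = 22
C[1][0] = (-3)*(-5) + (-8)*(-5) + (6)*(1) = 61
C[1][1] = (-3)*(8) + (-8)*(-4) + (6)*(9) = 62
C[1][2] = (-3)*(9) + (-8)*(2) + (6)*(6) = -7
... (3 more cells)
= [[-33, -3, 22], [61, 62, -7], [23, 7, -11]]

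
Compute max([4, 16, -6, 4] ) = 16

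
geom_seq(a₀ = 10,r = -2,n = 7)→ a_0 = 10*(-2)^0 = 10
a_1 = 10*(-2)^1 = -20
a_2 = 10*(-2)^2 = 40
...
= [10, -20, 40, -80, 160, -320, 640]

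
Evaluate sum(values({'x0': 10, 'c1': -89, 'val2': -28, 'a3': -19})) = 10 + (-89) + (-28) + (-19)
= -126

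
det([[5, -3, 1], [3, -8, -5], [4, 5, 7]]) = 15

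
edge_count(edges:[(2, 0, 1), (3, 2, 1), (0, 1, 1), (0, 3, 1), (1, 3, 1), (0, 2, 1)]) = 6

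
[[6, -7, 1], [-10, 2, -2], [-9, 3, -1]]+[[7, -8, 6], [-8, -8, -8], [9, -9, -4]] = [[13, -15, 7], [-18, -6, -10], [0, -6, -5]]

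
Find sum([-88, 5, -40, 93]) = -30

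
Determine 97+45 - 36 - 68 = 38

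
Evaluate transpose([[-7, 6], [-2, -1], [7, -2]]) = [[-7, -2, 7], [6, -1, -2]]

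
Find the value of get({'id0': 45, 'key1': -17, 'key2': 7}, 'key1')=-17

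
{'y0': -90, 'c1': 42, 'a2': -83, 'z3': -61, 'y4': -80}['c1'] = 42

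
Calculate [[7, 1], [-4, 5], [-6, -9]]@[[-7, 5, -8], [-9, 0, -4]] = [[-58, 35, -60], [-17, -20, 12], [123, -30, 84]]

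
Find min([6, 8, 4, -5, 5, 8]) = -5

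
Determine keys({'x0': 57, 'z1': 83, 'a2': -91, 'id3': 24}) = ['x0', 'z1', 'a2', 'id3']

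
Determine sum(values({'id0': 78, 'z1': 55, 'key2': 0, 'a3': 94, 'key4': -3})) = 78 + 55 + 0 + 94 + (-3)
= 224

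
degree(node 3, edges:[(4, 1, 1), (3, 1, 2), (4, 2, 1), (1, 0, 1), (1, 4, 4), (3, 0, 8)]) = incident: (3,1), (3,0)
= 2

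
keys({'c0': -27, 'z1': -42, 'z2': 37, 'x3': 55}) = ['c0', 'z1', 'z2', 'x3']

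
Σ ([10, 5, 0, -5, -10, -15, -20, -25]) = 10 + 5 + 0 + (-5) + (-10) + (-15) + (-20) + (-25)
= -60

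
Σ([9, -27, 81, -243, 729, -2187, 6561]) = 9 + -27 + 81 + -243 + 729 + -2187 + 6561
= 4923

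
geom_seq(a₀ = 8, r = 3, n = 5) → a_0 = 8*3^0 = 8
a_1 = 8*3^1 = 24
a_2 = 8*3^2 = 72
...
= [8, 24, 72, 216, 648]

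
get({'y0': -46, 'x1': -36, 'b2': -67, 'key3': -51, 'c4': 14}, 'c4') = 14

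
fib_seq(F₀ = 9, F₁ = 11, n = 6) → F_2 = F_1 + F_0 = 20
F_3 = F_2 + F_1 = 31
F_4 = F_3 + F_2 = 51
...
= [9, 11, 20, 31, 51, 82]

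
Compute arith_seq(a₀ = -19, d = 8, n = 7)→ a_0 = -19 + 0*8 = -19
a_1 = -19 + 1*8 = -11
a_2 = -19 + 2*8 = -3
...
= [-19, -11, -3, 5, 13, 21, 29]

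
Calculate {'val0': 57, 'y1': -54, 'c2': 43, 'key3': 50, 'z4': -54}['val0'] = 57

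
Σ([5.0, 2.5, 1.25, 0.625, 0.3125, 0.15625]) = 9.84375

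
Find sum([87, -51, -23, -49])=-36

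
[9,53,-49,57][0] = 9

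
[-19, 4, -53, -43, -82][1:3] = [4, -53]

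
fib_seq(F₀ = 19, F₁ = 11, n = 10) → F_2 = F_1 + F_0 = 30
F_3 = F_2 + F_1 = 41
F_4 = F_3 + F_2 = 71
...
= [19, 11, 30, 41, 71, 112, 183, 295, 478, 773]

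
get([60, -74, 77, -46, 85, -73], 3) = -46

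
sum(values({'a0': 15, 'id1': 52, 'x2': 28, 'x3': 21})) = 15 + 52 + 28 + 21
= 116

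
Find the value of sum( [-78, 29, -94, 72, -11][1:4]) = slice → [29, -94, 72]
29 + (-94) + 72
= 7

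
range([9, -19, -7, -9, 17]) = 36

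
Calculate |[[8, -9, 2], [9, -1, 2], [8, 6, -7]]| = -627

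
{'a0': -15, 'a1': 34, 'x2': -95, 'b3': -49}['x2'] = -95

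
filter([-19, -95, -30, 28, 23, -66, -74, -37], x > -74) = [-19, -30, 28, 23, -66, -37]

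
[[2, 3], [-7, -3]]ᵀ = [[2, -7], [3, -3]]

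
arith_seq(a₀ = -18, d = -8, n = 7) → [-18, -26, -34, -42, -50, -58, -66]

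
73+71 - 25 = 119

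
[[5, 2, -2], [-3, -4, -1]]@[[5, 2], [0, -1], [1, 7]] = [[23, -6], [-16, -9]]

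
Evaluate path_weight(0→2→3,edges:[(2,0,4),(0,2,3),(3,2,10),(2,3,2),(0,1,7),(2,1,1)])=5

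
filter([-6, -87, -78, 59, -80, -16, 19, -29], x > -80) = keep x where x > -80: -6✓, -87✗, -78✓, 59✓, -80✗, -16✓, 19✓, -29✓
= [-6, -78, 59, -16, 19, -29]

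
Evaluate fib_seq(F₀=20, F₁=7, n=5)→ [20, 7, 27, 34, 61]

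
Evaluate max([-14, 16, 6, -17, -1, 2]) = 16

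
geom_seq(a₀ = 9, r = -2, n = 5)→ a_0 = 9*(-2)^0 = 9
a_1 = 9*(-2)^1 = -18
a_2 = 9*(-2)^2 = 36
...
= [9, -18, 36, -72, 144]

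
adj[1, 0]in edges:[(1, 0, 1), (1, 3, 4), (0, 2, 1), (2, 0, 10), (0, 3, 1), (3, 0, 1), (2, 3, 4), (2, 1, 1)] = 1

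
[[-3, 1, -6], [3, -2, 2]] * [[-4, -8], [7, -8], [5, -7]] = C[0][0] = (-3)*(-4) + (1)*(7) + (-6)*(5) = -11
C[0][1] = (-3)*(-8) + (1)*(-8) + (-6)*(-7) = 58
C[1][0] = (3)*(-4) + (-2)*(7) + (2)*(5) = -16
C[1][1] = (3)*(-8) + (-2)*(-8) + (2)*(-7) = -22
= [[-11, 58], [-16, -22]]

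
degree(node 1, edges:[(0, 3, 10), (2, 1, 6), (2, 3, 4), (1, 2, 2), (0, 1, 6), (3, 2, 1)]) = 3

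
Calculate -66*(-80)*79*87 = 36289440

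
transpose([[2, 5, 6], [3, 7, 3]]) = [[2, 3], [5, 7], [6, 3]]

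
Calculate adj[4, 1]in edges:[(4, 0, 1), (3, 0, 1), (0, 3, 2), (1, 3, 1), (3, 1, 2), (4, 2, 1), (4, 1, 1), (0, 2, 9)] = 1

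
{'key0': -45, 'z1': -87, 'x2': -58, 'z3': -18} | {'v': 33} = {'key0': -45, 'z1': -87, 'x2': -58, 'z3': -18, 'v': 33}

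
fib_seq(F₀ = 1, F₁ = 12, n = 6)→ [1, 12, 13, 25, 38, 63]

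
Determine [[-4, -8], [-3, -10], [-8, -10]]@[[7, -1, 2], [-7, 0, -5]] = [[28, 4, 32], [49, 3, 44], [14, 8, 34]]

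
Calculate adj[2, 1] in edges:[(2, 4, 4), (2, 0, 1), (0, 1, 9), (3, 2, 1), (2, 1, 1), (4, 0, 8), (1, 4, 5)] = 1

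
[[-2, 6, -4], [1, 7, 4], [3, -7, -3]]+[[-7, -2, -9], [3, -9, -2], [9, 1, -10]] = [[-9, 4, -13], [4, -2, 2], [12, -6, -13]]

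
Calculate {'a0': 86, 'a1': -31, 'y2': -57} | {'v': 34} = {'a0': 86, 'a1': -31, 'y2': -57, 'v': 34}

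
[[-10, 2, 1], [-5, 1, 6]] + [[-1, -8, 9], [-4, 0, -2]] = [[-11, -6, 10], [-9, 1, 4]]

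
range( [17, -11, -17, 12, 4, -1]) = 34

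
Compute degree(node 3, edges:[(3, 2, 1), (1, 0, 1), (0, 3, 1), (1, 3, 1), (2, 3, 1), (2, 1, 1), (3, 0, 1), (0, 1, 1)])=incident: (3,2), (0,3), (1,3), (2,3), (3,0)
= 5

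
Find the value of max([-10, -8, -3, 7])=7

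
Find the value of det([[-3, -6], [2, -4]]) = 24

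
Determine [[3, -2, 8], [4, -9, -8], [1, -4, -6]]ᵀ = [[3, 4, 1], [-2, -9, -4], [8, -8, -6]]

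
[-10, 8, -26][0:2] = [-10, 8]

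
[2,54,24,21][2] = 24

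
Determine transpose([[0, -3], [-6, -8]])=[[0, -6], [-3, -8]]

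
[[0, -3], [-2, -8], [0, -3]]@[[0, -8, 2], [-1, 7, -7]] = [[3, -21, 21], [8, -40, 52], [3, -21, 21]]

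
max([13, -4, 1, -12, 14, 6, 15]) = 15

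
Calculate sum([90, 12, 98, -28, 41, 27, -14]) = 226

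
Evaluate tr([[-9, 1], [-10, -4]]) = -13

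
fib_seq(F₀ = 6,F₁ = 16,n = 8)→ [6, 16, 22, 38, 60, 98, 158, 256]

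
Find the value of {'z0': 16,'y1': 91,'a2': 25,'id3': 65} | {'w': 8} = {'z0': 16, 'y1': 91, 'a2': 25, 'id3': 65, 'w': 8}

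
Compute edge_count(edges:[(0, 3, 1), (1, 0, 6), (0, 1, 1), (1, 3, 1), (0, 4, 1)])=5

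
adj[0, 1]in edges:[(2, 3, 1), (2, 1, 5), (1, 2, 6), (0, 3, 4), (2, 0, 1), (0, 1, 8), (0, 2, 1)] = 8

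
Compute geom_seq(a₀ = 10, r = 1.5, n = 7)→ [10.0, 15.0, 22.5, 33.75, 50.625, 75.9375, 113.90625]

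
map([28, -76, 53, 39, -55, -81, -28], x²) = (28)²=784, (-76)²=5776, (53)²=2809, (39)²=1521, (-55)²=3025, (-81)²=6561, (-28)²=784
= [784, 5776, 2809, 1521, 3025, 6561, 784]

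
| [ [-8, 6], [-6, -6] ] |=84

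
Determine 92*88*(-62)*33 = -16564416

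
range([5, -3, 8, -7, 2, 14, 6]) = 21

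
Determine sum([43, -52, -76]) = 43 + (-52) + (-76)
= -85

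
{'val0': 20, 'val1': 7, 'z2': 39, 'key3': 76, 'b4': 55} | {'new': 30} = {'val0': 20, 'val1': 7, 'z2': 39, 'key3': 76, 'b4': 55, 'new': 30}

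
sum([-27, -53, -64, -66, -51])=(-27) + (-53) + (-64) + (-66) + (-51)
= -261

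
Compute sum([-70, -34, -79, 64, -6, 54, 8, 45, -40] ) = -58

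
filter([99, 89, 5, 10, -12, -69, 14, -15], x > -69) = [99, 89, 5, 10, -12, 14, -15]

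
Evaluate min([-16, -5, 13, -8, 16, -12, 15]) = -16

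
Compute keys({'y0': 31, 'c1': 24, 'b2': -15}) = ['y0', 'c1', 'b2']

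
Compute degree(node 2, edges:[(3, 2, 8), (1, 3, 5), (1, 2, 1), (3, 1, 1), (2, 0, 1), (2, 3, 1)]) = 4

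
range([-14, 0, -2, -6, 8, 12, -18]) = 30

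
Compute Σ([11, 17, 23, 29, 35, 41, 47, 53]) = 256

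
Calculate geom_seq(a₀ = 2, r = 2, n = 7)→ a_0 = 2*2^0 = 2
a_1 = 2*2^1 = 4
a_2 = 2*2^2 = 8
...
= [2, 4, 8, 16, 32, 64, 128]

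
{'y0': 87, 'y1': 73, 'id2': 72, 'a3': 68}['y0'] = 87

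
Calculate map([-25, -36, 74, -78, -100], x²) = [625, 1296, 5476, 6084, 10000]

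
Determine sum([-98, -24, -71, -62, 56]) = (-98) + (-24) + (-71) + (-62) + 56
= -199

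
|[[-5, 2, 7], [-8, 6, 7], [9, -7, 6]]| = -189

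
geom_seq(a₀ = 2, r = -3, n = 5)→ [2, -6, 18, -54, 162]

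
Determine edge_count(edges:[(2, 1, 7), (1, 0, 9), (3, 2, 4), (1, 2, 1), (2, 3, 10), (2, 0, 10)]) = 6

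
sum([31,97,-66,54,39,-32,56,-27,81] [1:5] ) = 124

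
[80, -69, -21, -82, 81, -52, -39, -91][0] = 80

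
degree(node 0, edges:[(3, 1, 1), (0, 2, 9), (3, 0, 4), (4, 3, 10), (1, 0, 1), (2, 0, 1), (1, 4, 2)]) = incident: (0,2), (3,0), (1,0), (2,0)
= 4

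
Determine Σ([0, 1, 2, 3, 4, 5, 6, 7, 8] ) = 36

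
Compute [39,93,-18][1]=93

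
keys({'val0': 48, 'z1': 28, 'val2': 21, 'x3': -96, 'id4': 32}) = ['val0', 'z1', 'val2', 'x3', 'id4']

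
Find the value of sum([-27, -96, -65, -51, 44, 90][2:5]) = slice → [-65, -51, 44]
(-65) + (-51) + 44
= -72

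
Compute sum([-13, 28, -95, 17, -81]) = (-13) + 28 + (-95) + 17 + (-81)
= -144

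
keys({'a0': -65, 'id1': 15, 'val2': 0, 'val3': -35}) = ['a0', 'id1', 'val2', 'val3']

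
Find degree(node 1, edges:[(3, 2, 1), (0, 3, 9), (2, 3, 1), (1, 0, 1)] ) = 1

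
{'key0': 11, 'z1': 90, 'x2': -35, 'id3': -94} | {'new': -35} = {'key0': 11, 'z1': 90, 'x2': -35, 'id3': -94, 'new': -35}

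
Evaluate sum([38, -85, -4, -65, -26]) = 38 + (-85) + (-4) + (-65) + (-26)
= -142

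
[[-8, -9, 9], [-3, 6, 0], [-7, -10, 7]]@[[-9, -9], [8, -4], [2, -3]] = [[18, 81], [75, 3], [-3, 82]]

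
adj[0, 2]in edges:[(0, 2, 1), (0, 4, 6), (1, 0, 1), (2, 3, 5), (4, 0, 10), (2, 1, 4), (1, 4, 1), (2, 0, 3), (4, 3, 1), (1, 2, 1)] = 1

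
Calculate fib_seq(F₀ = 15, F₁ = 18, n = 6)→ [15, 18, 33, 51, 84, 135]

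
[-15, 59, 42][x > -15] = keep x where x > -15: -15✗, 59✓, 42✓
= [59, 42]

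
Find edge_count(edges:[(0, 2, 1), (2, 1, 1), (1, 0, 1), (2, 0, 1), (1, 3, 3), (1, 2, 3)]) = 6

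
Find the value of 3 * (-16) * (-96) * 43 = 198144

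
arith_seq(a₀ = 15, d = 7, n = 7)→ [15, 22, 29, 36, 43, 50, 57]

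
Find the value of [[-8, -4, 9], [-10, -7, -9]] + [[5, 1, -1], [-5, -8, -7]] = [[-3, -3, 8], [-15, -15, -16]]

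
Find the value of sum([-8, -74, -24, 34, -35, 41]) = -66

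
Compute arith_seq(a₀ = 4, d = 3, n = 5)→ a_0 = 4 + 0*3 = 4
a_1 = 4 + 1*3 = 7
a_2 = 4 + 2*3 = 10
...
= [4, 7, 10, 13, 16]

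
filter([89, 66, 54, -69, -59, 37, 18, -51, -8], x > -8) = keep x where x > -8: 89✓, 66✓, 54✓, -69✗, -59✗, 37✓, 18✓, -51✗, -8✗
= [89, 66, 54, 37, 18]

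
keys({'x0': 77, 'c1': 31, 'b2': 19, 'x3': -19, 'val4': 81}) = ['x0', 'c1', 'b2', 'x3', 'val4']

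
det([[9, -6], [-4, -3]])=(9)*(-3) - (-6)*(-4)
= -51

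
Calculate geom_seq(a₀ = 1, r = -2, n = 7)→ a_0 = 1*(-2)^0 = 1
a_1 = 1*(-2)^1 = -2
a_2 = 1*(-2)^2 = 4
...
= [1, -2, 4, -8, 16, -32, 64]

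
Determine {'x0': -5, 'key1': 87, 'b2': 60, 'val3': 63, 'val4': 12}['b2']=60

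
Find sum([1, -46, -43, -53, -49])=1 + (-46) + (-43) + (-53) + (-49)
= -190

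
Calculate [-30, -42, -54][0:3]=[-30, -42, -54]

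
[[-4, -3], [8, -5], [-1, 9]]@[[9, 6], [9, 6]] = [[-63, -42], [27, 18], [72, 48]]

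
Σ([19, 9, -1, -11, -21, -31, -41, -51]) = 19 + 9 + (-1) + (-11) + (-21) + (-31) + (-41) + (-51)
= -128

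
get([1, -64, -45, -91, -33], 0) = 1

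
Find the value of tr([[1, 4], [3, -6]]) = -5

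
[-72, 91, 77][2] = 77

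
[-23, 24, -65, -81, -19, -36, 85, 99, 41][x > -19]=keep x where x > -19: -23✗, 24✓, -65✗, -81✗, -19✗, -36✗, 85✓, 99✓, 41✓
= [24, 85, 99, 41]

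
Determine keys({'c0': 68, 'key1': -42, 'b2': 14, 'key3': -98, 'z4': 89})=['c0', 'key1', 'b2', 'key3', 'z4']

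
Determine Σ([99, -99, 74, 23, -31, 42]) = 108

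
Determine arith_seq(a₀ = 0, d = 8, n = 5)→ [0, 8, 16, 24, 32]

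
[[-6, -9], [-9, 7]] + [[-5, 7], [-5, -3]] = [[-11, -2], [-14, 4]]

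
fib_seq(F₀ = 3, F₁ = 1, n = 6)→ [3, 1, 4, 5, 9, 14]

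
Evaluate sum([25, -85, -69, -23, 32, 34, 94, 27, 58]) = 25 + (-85) + (-69) + (-23) + 32 + 34 + 94 + 27 + 58
= 93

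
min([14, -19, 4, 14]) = -19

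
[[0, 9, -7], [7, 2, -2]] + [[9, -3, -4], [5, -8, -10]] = [[9, 6, -11], [12, -6, -12]]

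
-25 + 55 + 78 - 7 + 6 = 107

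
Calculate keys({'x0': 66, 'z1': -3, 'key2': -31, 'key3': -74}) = ['x0', 'z1', 'key2', 'key3']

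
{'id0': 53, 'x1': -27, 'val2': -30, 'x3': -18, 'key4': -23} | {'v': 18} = {'id0': 53, 'x1': -27, 'val2': -30, 'x3': -18, 'key4': -23, 'v': 18}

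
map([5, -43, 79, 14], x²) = [25, 1849, 6241, 196]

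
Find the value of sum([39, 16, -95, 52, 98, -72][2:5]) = slice → [-95, 52, 98]
(-95) + 52 + 98
= 55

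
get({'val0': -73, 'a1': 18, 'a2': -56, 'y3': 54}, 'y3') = 54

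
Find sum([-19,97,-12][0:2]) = 78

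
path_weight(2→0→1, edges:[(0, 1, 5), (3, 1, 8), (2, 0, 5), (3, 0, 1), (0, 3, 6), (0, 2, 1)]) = 10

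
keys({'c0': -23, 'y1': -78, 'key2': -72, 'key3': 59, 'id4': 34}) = ['c0', 'y1', 'key2', 'key3', 'id4']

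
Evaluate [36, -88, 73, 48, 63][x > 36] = keep x where x > 36: 36✗, -88✗, 73✓, 48✓, 63✓
= [73, 48, 63]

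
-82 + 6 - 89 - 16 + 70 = -111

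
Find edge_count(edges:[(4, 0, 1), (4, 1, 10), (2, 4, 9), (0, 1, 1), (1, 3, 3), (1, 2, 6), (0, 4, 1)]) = 7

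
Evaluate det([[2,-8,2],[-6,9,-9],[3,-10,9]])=(1)*(2)*det([[9, -9], [-10, 9]]) + (-1)*(-8)*det([[-6, -9], [3, 9]]) + (1)*(2)*det([[-6, 9], [3, -10]])
= -18 + -216 + 66
= -168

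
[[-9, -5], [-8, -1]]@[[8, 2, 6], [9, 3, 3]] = C[0][0] = (-9)*(8) + (-5)*(9) = -117
C[0][1] = (-9)*(2) + (-5)*(3) = -33
C[0][2] = (-9)*(6) + (-5)*(3) = -69
C[1][0] = (-8)*(8) + (-1)*(9) = -73
C[1][1] = (-8)*(2) + (-1)*(3) = -19
C[1][2] = (-8)*(6) + (-1)*(3) = -51
= [[-117, -33, -69], [-73, -19, -51]]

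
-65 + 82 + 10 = 27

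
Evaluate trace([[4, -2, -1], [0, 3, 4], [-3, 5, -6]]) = 1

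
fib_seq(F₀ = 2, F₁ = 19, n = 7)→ F_2 = F_1 + F_0 = 21
F_3 = F_2 + F_1 = 40
F_4 = F_3 + F_2 = 61
...
= [2, 19, 21, 40, 61, 101, 162]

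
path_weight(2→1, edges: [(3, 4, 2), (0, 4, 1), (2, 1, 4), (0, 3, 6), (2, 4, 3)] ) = w(2→1)=4
= 4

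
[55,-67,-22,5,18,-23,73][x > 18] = keep x where x > 18: 55✓, -67✗, -22✗, 5✗, 18✗, -23✗, 73✓
= [55, 73]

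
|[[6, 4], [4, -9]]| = (6)*(-9) - (4)*(4)
= -70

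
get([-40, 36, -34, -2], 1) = 36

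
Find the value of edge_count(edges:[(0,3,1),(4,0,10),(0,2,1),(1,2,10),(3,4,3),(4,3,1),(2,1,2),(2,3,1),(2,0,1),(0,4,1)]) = 10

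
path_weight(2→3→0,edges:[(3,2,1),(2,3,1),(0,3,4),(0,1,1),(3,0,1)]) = w(2→3)=1 + w(3→0)=1
= 2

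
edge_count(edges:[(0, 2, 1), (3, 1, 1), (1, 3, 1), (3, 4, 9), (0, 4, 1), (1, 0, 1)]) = 6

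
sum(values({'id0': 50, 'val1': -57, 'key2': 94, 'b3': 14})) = 101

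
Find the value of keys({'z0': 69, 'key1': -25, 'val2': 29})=['z0', 'key1', 'val2']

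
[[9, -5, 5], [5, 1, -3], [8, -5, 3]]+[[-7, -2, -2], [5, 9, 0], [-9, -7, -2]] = [[2, -7, 3], [10, 10, -3], [-1, -12, 1]]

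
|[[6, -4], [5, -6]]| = -16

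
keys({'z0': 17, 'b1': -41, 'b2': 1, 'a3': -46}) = ['z0', 'b1', 'b2', 'a3']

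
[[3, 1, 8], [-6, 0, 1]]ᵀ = [[3, -6], [1, 0], [8, 1]]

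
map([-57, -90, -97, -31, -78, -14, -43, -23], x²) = [3249, 8100, 9409, 961, 6084, 196, 1849, 529]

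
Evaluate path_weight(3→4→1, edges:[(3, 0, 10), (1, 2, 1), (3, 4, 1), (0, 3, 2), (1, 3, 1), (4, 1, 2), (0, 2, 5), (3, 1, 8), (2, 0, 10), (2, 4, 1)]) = w(3→4)=1 + w(4→1)=2
= 3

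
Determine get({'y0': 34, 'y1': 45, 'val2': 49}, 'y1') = 45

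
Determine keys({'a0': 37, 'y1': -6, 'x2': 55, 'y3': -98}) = ['a0', 'y1', 'x2', 'y3']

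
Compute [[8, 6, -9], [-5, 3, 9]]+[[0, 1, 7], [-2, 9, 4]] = [[8, 7, -2], [-7, 12, 13]]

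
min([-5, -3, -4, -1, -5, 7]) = -5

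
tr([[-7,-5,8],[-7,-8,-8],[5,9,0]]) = -15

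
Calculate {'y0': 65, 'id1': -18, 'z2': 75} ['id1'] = -18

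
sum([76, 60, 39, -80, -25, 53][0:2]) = 136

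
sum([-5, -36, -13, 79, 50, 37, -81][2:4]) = slice → [-13, 79]
(-13) + 79
= 66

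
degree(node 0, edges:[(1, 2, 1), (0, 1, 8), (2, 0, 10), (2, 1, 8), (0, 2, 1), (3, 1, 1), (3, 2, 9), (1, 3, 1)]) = 3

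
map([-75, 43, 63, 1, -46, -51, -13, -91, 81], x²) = (-75)²=5625, (43)²=1849, (63)²=3969, (1)²=1, (-46)²=2116, (-51)²=2601, (-13)²=169, (-91)²=8281, (81)²=6561
= [5625, 1849, 3969, 1, 2116, 2601, 169, 8281, 6561]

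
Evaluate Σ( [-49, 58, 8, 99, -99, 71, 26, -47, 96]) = 163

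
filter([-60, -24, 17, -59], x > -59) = [-24, 17]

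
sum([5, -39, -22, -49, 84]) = -21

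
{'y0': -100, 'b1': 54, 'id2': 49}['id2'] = 49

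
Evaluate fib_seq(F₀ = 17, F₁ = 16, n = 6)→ [17, 16, 33, 49, 82, 131]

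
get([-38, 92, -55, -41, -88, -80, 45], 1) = 92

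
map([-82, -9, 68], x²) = (-82)²=6724, (-9)²=81, (68)²=4624
= [6724, 81, 4624]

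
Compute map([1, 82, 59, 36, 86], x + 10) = [11, 92, 69, 46, 96]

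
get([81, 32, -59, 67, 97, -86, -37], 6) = -37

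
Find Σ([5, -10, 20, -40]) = 5 + -10 + 20 + -40
= -25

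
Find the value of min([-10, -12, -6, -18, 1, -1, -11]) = -18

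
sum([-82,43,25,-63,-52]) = (-82) + 43 + 25 + (-63) + (-52)
= -129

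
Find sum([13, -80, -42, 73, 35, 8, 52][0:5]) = -1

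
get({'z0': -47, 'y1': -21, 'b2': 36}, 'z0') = -47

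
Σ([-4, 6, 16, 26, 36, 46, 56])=(-4) + 6 + 16 + 26 + 36 + 46 + 56
= 182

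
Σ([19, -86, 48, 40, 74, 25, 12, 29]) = 161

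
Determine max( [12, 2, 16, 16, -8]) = 16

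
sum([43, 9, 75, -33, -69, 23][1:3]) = slice → [9, 75]
9 + 75
= 84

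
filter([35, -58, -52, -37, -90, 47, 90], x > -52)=[35, -37, 47, 90]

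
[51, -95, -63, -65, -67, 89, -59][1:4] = [-95, -63, -65]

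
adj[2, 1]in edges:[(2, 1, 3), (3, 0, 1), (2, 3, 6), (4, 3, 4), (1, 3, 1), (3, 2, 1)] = 3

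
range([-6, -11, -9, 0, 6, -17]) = 23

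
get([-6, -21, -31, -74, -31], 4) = -31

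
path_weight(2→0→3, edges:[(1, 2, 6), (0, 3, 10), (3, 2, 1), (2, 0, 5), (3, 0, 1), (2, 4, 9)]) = w(2→0)=5 + w(0→3)=10
= 15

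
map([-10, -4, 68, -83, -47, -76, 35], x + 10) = [0, 6, 78, -73, -37, -66, 45]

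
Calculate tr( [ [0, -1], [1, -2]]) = diagonal: 0 + (-2)
= -2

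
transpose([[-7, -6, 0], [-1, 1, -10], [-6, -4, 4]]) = [[-7, -1, -6], [-6, 1, -4], [0, -10, 4]]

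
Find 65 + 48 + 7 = 120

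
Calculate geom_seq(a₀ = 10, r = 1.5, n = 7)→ a_0 = 10*1.5^0 = 10.0
a_1 = 10*1.5^1 = 15.0
a_2 = 10*1.5^2 = 22.5
...
= [10.0, 15.0, 22.5, 33.75, 50.625, 75.9375, 113.90625]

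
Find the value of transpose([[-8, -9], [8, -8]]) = [[-8, 8], [-9, -8]]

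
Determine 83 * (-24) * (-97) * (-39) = -7535736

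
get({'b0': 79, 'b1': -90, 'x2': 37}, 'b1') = -90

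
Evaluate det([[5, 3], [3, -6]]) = (5)*(-6) - (3)*(3)
= -39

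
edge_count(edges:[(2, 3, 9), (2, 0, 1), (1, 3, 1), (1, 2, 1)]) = 4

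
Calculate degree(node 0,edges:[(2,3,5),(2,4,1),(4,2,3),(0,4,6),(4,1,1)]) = incident: (0,4)
= 1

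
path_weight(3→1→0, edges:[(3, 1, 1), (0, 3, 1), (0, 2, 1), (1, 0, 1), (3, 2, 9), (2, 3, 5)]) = 2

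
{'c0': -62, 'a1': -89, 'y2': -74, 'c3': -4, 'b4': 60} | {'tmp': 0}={'c0': -62, 'a1': -89, 'y2': -74, 'c3': -4, 'b4': 60, 'tmp': 0}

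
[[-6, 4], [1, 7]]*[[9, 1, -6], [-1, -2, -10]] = C[0][0] = (-6)*(9) + (4)*(-1) = -58
C[0][1] = (-6)*(1) + (4)*(-2) = -14
C[0][2] = (-6)*(-6) + (4)*(-10) = -4
C[1][0] = (1)*(9) + (7)*(-1) = 2
C[1][1] = (1)*(1) + (7)*(-2) = -13
C[1][2] = (1)*(-6) + (7)*(-10) = -76
= [[-58, -14, -4], [2, -13, -76]]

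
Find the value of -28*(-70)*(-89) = -174440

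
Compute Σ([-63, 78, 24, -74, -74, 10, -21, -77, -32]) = (-63) + 78 + 24 + (-74) + (-74) + 10 + (-21) + (-77) + (-32)
= -229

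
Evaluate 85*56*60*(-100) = -28560000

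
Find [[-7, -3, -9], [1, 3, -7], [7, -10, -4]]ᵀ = [[-7, 1, 7], [-3, 3, -10], [-9, -7, -4]]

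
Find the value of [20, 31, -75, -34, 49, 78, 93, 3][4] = 49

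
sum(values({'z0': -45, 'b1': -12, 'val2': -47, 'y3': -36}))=(-45) + (-12) + (-47) + (-36)
= -140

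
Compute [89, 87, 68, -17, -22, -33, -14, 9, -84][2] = 68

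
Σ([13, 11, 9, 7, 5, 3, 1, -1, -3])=45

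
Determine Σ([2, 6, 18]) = 26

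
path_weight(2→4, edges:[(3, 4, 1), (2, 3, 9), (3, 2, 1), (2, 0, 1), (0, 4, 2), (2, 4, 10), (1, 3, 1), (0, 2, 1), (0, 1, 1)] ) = 10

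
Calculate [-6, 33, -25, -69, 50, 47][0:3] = [-6, 33, -25]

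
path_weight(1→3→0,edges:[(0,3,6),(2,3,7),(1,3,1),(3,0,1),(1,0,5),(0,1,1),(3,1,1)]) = 2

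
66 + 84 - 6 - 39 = 105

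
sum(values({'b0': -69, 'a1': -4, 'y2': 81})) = 8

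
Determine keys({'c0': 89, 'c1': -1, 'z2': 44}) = ['c0', 'c1', 'z2']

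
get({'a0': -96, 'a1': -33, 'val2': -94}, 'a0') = -96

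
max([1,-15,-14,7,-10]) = 7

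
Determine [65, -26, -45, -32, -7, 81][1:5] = [-26, -45, -32, -7]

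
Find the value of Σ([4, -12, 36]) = 4 + -12 + 36
= 28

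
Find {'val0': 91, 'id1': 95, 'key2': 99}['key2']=99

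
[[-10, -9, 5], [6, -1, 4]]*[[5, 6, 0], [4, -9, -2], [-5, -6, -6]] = [[-111, -9, -12], [6, 21, -22]]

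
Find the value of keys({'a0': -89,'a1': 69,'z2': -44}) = ['a0', 'a1', 'z2']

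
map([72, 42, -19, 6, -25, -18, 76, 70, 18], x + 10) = 72+10=82, 42+10=52, -19+10=-9, 6+10=16, -25+10=-15, -18+10=-8, 76+10=86, 70+10=80, 18+10=28
= [82, 52, -9, 16, -15, -8, 86, 80, 28]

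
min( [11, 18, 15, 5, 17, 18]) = 5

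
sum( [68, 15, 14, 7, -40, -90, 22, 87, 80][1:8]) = slice → [15, 14, 7, -40, -90, 22, 87]
15 + 14 + 7 + (-40) + (-90) + 22 + 87
= 15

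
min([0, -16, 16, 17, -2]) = -16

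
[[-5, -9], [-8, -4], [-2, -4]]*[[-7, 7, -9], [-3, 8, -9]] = C[0][0] = (-5)*(-7) + (-9)*(-3) = 62
C[0][1] = (-5)*(7) + (-9)*(8) = -107
C[0][2] = (-5)*(-9) + (-9)*(-9) = 126
C[1][0] = (-8)*(-7) + (-4)*(-3) = 68
C[1][1] = (-8)*(7) + (-4)*(8) = -88
C[1][2] = (-8)*(-9) + (-4)*(-9) = 108
... (3 more cells)
= [[62, -107, 126], [68, -88, 108], [26, -46, 54]]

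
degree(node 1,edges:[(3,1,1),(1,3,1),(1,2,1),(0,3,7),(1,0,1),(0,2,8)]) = 4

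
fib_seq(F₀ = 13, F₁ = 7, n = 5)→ [13, 7, 20, 27, 47]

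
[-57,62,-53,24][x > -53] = keep x where x > -53: -57✗, 62✓, -53✗, 24✓
= [62, 24]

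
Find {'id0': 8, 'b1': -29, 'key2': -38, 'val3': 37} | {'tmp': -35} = {'id0': 8, 'b1': -29, 'key2': -38, 'val3': 37, 'tmp': -35}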